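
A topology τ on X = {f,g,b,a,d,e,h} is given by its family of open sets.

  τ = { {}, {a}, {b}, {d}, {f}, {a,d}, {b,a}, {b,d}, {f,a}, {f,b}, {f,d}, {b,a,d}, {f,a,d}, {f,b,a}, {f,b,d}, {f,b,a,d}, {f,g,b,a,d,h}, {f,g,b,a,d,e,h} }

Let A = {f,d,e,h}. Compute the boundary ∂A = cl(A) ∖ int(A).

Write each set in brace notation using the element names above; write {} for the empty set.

{g,e,h}

opens ⊆ A: {}, {f}, {d}, {f,d}; union → int = {f,d}
complement {g,b,a}; its interior {b,a}; cl(A) = X∖{b,a} = {f,g,d,e,h}
boundary = {f,g,d,e,h} ∖ {f,d} = {g,e,h}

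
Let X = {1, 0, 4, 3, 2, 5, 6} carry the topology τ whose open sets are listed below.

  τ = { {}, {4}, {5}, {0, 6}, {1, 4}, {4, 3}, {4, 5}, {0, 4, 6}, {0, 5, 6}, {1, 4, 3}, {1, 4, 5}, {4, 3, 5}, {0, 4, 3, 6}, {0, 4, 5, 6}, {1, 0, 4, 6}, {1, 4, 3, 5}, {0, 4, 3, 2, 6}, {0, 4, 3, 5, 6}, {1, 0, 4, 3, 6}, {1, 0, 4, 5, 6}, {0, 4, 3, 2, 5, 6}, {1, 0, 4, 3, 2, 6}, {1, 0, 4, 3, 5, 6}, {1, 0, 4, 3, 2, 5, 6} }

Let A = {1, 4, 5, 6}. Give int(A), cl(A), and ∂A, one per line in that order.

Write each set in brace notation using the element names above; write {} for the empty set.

int(A) = {1, 4, 5}
cl(A)  = {1, 0, 4, 3, 2, 5, 6}
∂A     = {0, 3, 2, 6}

open subsets of A: {}, {4}, {5}, {1, 4}, {4, 5}, {1, 4, 5}; so int(A) = {1, 4, 5}
closure: X∖int(X∖A) = X∖{} = {1, 0, 4, 3, 2, 5, 6}
∂A = {1, 0, 4, 3, 2, 5, 6} minus {1, 4, 5} = {0, 3, 2, 6}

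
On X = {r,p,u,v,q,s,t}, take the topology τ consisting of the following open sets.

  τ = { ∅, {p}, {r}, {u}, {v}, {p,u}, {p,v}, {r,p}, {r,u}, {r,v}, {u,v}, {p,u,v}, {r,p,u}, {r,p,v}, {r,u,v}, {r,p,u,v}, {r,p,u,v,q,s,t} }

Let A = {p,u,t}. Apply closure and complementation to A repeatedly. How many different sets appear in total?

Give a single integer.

6

closure: X∖int(X∖A) = X∖{r,v} = {p,u,q,s,t}
Let k=closure and c=complement:
  1. A     = {p,u,t}
  2. kA    = {p,u,q,s,t}
  3. cA    = {r,v,q,s}
  4. ckA   = {r,v}
  5. kcA   = {r,v,q,s,t}
  6. ckcA  = {p,u}
— saturated at 6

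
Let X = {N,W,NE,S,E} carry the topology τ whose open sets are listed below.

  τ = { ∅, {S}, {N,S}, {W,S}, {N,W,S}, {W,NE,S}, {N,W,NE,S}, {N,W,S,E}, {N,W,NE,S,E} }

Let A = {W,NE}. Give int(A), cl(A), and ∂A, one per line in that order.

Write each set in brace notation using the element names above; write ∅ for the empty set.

opens ⊆ A: ∅; union → int = ∅
complement {N,S,E}; its interior {N,S}; cl(A) = X∖{N,S} = {W,NE,E}
boundary = {W,NE,E} ∖ ∅ = {W,NE,E}

int(A) = ∅
cl(A)  = {W,NE,E}
∂A     = {W,NE,E}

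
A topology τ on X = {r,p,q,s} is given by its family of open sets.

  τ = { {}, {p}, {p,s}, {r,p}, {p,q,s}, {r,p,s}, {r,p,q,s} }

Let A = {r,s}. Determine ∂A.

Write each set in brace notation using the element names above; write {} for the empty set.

{r,q,s}

opens ⊆ A: {}; union → int = {}
complement {p,q}; its interior {p}; cl(A) = X∖{p} = {r,q,s}
boundary = {r,q,s} ∖ {} = {r,q,s}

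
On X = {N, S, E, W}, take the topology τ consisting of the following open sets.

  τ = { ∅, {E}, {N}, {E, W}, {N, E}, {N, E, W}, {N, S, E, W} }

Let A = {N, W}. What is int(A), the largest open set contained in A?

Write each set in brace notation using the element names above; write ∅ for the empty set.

{N}

U open, U⊆A: ∅, {N}. int(A) = ⋃ = {N}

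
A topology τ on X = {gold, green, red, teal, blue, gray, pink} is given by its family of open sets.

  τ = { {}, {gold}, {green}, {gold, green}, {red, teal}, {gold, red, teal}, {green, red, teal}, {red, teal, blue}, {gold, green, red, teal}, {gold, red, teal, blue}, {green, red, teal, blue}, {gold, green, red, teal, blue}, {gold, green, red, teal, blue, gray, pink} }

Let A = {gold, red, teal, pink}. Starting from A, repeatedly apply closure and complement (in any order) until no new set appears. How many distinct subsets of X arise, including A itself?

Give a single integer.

cl via duality: int({green, blue, gray}) = {green}, so X∖{green} = {gold, red, teal, blue, gray, pink}
Write k for closure, c for complement:
  1. A     = {gold, red, teal, pink}
  2. kA    = {gold, red, teal, blue, gray, pink}
  3. cA    = {green, blue, gray}
  4. ckA   = {green}
  5. kcA   = {green, blue, gray, pink}
  6. kckA  = {green, gray, pink}
  7. ckcA  = {gold, red, teal}
  8. ckckA = {gold, red, teal, blue}
applying k or c yields no new set

8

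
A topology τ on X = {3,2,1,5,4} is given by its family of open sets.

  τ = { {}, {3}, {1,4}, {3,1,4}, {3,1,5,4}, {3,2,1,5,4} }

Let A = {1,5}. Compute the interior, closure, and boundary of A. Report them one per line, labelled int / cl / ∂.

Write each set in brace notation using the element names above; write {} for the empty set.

U open, U⊆A: {}. int(A) = ⋃ = {}
X∖A={3,2,4}, int(X∖A)={3}, hence cl(A)={2,1,5,4}
∂A: remove int from cl → {2,1,5,4}

int(A) = {}
cl(A)  = {2,1,5,4}
∂A     = {2,1,5,4}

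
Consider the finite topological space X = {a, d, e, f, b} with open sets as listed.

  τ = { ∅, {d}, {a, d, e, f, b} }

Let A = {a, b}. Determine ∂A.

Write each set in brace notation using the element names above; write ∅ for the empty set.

open subsets of A: ∅; so int(A) = ∅
closure: X∖int(X∖A) = X∖{d} = {a, e, f, b}
∂A = {a, e, f, b} minus ∅ = {a, e, f, b}

{a, e, f, b}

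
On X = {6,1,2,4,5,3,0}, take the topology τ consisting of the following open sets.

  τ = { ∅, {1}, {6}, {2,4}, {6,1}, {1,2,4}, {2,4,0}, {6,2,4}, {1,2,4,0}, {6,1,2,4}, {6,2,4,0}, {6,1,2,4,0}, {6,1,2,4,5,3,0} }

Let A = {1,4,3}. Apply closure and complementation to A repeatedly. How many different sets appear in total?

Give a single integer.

cl via duality: int({6,2,5,0}) = {6}, so X∖{6} = {1,2,4,5,3,0}
Write k for closure, c for complement:
  1. A     = {1,4,3}
  2. kA    = {1,2,4,5,3,0}
  3. cA    = {6,2,5,0}
  4. ckA   = {6}
  5. kcA   = {6,2,4,5,3,0}
  6. kckA  = {6,5,3}
  7. ckcA  = {1}
  8. ckckA = {1,2,4,0}
  9. kckcA = {1,5,3}
  10. ckckcA = {6,2,4,0}
applying k or c yields no new set

10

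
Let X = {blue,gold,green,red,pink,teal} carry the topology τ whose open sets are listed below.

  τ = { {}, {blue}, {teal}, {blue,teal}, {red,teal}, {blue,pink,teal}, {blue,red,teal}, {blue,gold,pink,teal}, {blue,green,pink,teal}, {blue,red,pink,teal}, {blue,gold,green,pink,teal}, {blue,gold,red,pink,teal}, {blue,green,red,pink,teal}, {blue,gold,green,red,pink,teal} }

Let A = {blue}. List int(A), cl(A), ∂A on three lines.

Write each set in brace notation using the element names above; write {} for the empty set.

interior: largest open inside A is {blue} (from {}, {blue})
cl via duality: int({gold,green,red,pink,teal}) = {red,teal}, so X∖{red,teal} = {blue,gold,green,pink}
cl∖int = {gold,green,pink}

int(A) = {blue}
cl(A)  = {blue,gold,green,pink}
∂A     = {gold,green,pink}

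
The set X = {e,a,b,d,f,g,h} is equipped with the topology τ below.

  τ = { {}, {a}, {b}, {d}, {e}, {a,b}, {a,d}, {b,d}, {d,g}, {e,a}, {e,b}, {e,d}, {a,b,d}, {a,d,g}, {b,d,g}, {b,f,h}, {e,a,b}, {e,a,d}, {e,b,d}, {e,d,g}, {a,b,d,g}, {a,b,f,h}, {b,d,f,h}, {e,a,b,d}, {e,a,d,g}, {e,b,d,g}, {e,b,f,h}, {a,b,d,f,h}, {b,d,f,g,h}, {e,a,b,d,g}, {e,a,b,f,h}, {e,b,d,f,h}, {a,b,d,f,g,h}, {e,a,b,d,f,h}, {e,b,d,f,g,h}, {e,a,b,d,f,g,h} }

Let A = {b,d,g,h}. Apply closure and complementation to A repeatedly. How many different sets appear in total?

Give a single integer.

cl via duality: int({e,a,f}) = {e,a}, so X∖{e,a} = {b,d,f,g,h}
Write k for closure, c for complement:
  1. A     = {b,d,g,h}
  2. kA    = {b,d,f,g,h}
  3. cA    = {e,a,f}
  4. ckA   = {e,a}
  5. kcA   = {e,a,f,h}
  6. ckcA  = {b,d,g}
applying k or c yields no new set

6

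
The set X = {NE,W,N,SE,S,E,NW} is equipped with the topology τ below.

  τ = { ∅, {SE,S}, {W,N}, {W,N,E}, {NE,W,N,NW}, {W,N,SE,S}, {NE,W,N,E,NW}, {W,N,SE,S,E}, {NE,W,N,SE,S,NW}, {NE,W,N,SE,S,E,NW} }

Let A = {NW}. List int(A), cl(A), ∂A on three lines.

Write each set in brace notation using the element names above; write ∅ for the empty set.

int(A) = ∅
cl(A)  = {NE,NW}
∂A     = {NE,NW}

open subsets of A: ∅; so int(A) = ∅
closure: X∖int(X∖A) = X∖{W,N,SE,S,E} = {NE,NW}
∂A = {NE,NW} minus ∅ = {NE,NW}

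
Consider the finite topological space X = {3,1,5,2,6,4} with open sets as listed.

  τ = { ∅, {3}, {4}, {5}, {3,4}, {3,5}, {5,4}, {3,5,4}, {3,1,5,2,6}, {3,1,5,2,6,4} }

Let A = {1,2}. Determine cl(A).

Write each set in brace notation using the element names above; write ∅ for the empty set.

{1,2,6}

X∖A={3,5,6,4}, int(X∖A)={3,5,4}, hence cl(A)={1,2,6}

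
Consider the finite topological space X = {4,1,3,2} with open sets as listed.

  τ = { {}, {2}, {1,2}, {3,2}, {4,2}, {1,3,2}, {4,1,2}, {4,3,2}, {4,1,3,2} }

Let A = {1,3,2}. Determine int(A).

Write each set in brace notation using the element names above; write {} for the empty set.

{1,3,2}

opens ⊆ A: {}, {2}, {1,2}, {3,2}, {1,3,2}; union → int = {1,3,2}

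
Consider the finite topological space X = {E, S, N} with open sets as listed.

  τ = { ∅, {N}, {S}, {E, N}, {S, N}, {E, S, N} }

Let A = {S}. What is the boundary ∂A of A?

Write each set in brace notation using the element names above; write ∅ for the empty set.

U open, U⊆A: ∅, {S}. int(A) = ⋃ = {S}
X∖A={E, N}, int(X∖A)={E, N}, hence cl(A)={S}
∂A: remove int from cl → ∅

∅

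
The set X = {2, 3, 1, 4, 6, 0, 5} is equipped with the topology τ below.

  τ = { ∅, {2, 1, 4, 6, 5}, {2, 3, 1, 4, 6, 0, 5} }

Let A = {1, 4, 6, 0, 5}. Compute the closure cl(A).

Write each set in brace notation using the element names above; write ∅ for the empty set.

cl via duality: int({2, 3}) = ∅, so X∖∅ = {2, 3, 1, 4, 6, 0, 5}

{2, 3, 1, 4, 6, 0, 5}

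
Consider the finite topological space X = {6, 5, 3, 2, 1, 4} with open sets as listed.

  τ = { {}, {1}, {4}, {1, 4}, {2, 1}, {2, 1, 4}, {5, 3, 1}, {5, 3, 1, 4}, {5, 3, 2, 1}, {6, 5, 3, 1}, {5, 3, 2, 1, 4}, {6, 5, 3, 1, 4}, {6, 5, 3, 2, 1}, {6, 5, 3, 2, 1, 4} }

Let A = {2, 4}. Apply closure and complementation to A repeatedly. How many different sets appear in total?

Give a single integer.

X∖A={6, 5, 3, 1}, int(X∖A)={6, 5, 3, 1}, hence cl(A)={2, 4}
Orbit (k=closure, c=complement):
  1. A     = {2, 4}
  2. cA    = {6, 5, 3, 1}
  3. kcA   = {6, 5, 3, 2, 1}
  4. ckcA  = {4}
(closed under both — stop)

4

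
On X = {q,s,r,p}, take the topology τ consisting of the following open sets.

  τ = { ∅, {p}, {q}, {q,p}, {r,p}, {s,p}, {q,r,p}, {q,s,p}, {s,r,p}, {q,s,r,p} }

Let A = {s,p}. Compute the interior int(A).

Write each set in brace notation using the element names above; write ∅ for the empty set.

opens ⊆ A: ∅, {p}, {s,p}; union → int = {s,p}

{s,p}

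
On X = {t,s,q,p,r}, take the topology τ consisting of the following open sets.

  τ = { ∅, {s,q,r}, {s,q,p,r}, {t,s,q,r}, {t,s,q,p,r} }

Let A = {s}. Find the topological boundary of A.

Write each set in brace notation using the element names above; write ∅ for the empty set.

open subsets of A: ∅; so int(A) = ∅
closure: X∖int(X∖A) = X∖∅ = {t,s,q,p,r}
∂A = {t,s,q,p,r} minus ∅ = {t,s,q,p,r}

{t,s,q,p,r}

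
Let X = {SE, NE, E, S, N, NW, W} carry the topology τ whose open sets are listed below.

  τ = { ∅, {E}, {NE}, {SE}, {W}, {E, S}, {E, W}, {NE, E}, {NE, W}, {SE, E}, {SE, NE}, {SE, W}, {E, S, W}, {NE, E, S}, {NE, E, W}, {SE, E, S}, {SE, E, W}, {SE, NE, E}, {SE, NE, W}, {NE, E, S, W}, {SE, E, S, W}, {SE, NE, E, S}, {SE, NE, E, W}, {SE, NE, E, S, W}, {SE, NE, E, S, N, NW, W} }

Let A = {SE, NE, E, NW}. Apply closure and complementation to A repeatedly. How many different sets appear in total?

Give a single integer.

8

X∖A={S, N, W}, int(X∖A)={W}, hence cl(A)={SE, NE, E, S, N, NW}
Orbit (k=closure, c=complement):
  1. A     = {SE, NE, E, NW}
  2. kA    = {SE, NE, E, S, N, NW}
  3. cA    = {S, N, W}
  4. ckA   = {W}
  5. kcA   = {S, N, NW, W}
  6. kckA  = {N, NW, W}
  7. ckcA  = {SE, NE, E}
  8. ckckA = {SE, NE, E, S}
(closed under both — stop)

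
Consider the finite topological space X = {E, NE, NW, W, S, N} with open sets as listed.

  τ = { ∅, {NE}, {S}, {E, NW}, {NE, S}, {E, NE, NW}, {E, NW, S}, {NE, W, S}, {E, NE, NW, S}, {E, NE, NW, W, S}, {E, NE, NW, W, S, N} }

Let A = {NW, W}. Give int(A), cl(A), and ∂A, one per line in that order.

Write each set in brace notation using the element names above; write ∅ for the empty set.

int(A) = ∅
cl(A)  = {E, NW, W, N}
∂A     = {E, NW, W, N}

interior: largest open inside A is ∅ (from ∅)
cl via duality: int({E, NE, S, N}) = {NE, S}, so X∖{NE, S} = {E, NW, W, N}
cl∖int = {E, NW, W, N}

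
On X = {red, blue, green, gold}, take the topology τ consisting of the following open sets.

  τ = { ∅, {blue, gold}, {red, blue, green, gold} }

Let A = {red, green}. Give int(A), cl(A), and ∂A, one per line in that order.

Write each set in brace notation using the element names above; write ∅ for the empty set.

int(A) = ∅
cl(A)  = {red, green}
∂A     = {red, green}

open subsets of A: ∅; so int(A) = ∅
closure: X∖int(X∖A) = X∖{blue, gold} = {red, green}
∂A = {red, green} minus ∅ = {red, green}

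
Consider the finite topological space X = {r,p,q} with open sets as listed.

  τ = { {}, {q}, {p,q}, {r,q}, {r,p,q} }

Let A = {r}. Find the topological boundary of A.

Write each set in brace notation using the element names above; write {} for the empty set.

open subsets of A: {}; so int(A) = {}
closure: X∖int(X∖A) = X∖{p,q} = {r}
∂A = {r} minus {} = {r}

{r}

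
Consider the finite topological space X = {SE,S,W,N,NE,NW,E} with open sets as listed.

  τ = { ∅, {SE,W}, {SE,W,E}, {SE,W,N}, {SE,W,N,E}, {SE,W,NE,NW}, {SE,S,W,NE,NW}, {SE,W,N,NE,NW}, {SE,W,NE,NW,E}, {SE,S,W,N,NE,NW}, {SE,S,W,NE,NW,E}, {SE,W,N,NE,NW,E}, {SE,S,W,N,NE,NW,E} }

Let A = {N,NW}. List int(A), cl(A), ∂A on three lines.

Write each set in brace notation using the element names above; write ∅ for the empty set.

open subsets of A: ∅; so int(A) = ∅
closure: X∖int(X∖A) = X∖{SE,W,E} = {S,N,NE,NW}
∂A = {S,N,NE,NW} minus ∅ = {S,N,NE,NW}

int(A) = ∅
cl(A)  = {S,N,NE,NW}
∂A     = {S,N,NE,NW}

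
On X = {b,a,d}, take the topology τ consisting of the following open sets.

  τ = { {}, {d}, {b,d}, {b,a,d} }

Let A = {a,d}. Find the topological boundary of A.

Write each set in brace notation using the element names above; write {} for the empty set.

open subsets of A: {}, {d}; so int(A) = {d}
closure: X∖int(X∖A) = X∖{} = {b,a,d}
∂A = {b,a,d} minus {d} = {b,a}

{b,a}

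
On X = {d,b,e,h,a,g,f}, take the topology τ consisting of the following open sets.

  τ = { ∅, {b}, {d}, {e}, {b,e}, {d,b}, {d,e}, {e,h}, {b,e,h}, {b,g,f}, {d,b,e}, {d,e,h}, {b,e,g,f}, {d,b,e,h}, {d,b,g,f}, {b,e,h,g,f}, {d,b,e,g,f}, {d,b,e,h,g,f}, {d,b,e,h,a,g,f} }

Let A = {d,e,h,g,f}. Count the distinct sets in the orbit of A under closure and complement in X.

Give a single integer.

X∖A={b,a}, int(X∖A)={b}, hence cl(A)={d,e,h,a,g,f}
Orbit (k=closure, c=complement):
  1. A     = {d,e,h,g,f}
  2. kA    = {d,e,h,a,g,f}
  3. cA    = {b,a}
  4. ckA   = {b}
  5. kcA   = {b,a,g,f}
  6. ckcA  = {d,e,h}
  7. kckcA = {d,e,h,a}
  8. ckckcA = {b,g,f}
(closed under both — stop)

8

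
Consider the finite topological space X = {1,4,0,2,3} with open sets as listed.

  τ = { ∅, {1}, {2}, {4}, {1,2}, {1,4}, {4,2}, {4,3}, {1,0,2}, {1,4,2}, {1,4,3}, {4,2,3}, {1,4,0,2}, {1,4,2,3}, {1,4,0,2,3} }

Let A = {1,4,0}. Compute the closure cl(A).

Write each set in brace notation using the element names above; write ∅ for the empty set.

{1,4,0,3}

cl via duality: int({2,3}) = {2}, so X∖{2} = {1,4,0,3}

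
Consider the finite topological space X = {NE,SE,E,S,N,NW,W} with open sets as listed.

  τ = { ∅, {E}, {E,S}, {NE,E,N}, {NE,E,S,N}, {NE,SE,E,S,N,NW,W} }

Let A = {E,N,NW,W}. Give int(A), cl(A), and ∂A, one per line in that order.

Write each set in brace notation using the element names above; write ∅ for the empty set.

opens ⊆ A: ∅, {E}; union → int = {E}
complement {NE,SE,S}; its interior ∅; cl(A) = X∖∅ = {NE,SE,E,S,N,NW,W}
boundary = {NE,SE,E,S,N,NW,W} ∖ {E} = {NE,SE,S,N,NW,W}

int(A) = {E}
cl(A)  = {NE,SE,E,S,N,NW,W}
∂A     = {NE,SE,S,N,NW,W}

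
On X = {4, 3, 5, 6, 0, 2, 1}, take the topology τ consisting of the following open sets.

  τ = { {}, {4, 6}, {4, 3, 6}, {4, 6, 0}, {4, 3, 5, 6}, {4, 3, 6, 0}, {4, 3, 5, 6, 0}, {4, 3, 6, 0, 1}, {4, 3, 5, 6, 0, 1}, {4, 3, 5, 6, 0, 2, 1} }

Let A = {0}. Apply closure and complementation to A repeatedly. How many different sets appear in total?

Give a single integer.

closure: X∖int(X∖A) = X∖{4, 3, 5, 6} = {0, 2, 1}
Let k=closure and c=complement:
  1. A     = {0}
  2. kA    = {0, 2, 1}
  3. cA    = {4, 3, 5, 6, 2, 1}
  4. ckA   = {4, 3, 5, 6}
  5. kcA   = {4, 3, 5, 6, 0, 2, 1}
  6. ckcA  = {}
— saturated at 6

6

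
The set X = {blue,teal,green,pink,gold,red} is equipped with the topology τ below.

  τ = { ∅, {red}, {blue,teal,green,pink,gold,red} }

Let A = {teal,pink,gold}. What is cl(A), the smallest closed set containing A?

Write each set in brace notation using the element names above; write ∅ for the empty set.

complement {blue,green,red}; its interior {red}; cl(A) = X∖{red} = {blue,teal,green,pink,gold}

{blue,teal,green,pink,gold}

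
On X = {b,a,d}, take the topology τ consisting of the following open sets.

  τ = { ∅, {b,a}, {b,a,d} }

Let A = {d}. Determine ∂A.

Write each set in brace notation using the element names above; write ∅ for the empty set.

{d}

opens ⊆ A: ∅; union → int = ∅
complement {b,a}; its interior {b,a}; cl(A) = X∖{b,a} = {d}
boundary = {d} ∖ ∅ = {d}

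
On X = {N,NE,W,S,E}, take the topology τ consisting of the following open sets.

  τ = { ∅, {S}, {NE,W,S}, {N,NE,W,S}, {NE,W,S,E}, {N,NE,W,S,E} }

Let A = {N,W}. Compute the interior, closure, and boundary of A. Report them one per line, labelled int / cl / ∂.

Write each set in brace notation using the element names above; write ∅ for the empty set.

U open, U⊆A: ∅. int(A) = ⋃ = ∅
X∖A={NE,S,E}, int(X∖A)={S}, hence cl(A)={N,NE,W,E}
∂A: remove int from cl → {N,NE,W,E}

int(A) = ∅
cl(A)  = {N,NE,W,E}
∂A     = {N,NE,W,E}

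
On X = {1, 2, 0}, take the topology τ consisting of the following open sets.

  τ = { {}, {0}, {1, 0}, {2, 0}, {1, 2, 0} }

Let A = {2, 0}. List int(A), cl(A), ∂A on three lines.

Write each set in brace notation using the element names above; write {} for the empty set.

opens ⊆ A: {}, {0}, {2, 0}; union → int = {2, 0}
complement {1}; its interior {}; cl(A) = X∖{} = {1, 2, 0}
boundary = {1, 2, 0} ∖ {2, 0} = {1}

int(A) = {2, 0}
cl(A)  = {1, 2, 0}
∂A     = {1}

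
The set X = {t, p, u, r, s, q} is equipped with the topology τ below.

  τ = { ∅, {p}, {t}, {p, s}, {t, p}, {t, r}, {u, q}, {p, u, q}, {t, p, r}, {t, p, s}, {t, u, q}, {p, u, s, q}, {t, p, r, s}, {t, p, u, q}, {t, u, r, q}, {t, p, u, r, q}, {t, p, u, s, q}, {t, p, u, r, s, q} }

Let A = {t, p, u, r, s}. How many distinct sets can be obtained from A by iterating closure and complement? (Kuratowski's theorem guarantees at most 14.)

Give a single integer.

6

cl via duality: int({q}) = ∅, so X∖∅ = {t, p, u, r, s, q}
Write k for closure, c for complement:
  1. A     = {t, p, u, r, s}
  2. kA    = {t, p, u, r, s, q}
  3. cA    = {q}
  4. ckA   = ∅
  5. kcA   = {u, q}
  6. ckcA  = {t, p, r, s}
applying k or c yields no new set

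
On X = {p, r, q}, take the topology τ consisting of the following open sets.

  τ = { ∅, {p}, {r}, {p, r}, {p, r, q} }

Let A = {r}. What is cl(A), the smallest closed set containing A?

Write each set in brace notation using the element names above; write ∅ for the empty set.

cl via duality: int({p, q}) = {p}, so X∖{p} = {r, q}

{r, q}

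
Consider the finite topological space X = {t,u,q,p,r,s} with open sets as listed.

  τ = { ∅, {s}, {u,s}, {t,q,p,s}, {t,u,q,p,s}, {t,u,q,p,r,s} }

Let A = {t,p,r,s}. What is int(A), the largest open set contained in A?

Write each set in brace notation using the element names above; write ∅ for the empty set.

{s}

opens ⊆ A: ∅, {s}; union → int = {s}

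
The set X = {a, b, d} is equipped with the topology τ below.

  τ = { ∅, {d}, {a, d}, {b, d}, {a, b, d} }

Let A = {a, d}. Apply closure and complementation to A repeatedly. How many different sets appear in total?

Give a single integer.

4

closure: X∖int(X∖A) = X∖∅ = {a, b, d}
Let k=closure and c=complement:
  1. A     = {a, d}
  2. kA    = {a, b, d}
  3. cA    = {b}
  4. ckA   = ∅
— saturated at 4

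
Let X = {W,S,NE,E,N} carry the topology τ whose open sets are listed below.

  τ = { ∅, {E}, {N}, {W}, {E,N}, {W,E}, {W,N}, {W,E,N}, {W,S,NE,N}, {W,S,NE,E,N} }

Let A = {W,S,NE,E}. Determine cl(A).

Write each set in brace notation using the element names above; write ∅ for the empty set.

complement {N}; its interior {N}; cl(A) = X∖{N} = {W,S,NE,E}

{W,S,NE,E}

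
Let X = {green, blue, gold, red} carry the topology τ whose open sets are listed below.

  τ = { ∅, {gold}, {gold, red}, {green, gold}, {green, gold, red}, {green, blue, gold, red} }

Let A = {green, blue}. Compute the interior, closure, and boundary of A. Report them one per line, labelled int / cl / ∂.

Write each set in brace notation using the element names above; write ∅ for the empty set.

open subsets of A: ∅; so int(A) = ∅
closure: X∖int(X∖A) = X∖{gold, red} = {green, blue}
∂A = {green, blue} minus ∅ = {green, blue}

int(A) = ∅
cl(A)  = {green, blue}
∂A     = {green, blue}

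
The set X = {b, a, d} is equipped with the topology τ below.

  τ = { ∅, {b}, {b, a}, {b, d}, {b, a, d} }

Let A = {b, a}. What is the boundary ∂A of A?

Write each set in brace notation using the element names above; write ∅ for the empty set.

{d}

U open, U⊆A: ∅, {b}, {b, a}. int(A) = ⋃ = {b, a}
X∖A={d}, int(X∖A)=∅, hence cl(A)={b, a, d}
∂A: remove int from cl → {d}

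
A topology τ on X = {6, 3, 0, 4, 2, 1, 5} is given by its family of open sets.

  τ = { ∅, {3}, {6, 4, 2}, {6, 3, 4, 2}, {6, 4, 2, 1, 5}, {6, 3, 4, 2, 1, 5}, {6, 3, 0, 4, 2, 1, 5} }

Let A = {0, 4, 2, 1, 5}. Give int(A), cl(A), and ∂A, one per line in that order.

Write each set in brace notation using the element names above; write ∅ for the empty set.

int(A) = ∅
cl(A)  = {6, 0, 4, 2, 1, 5}
∂A     = {6, 0, 4, 2, 1, 5}

open subsets of A: ∅; so int(A) = ∅
closure: X∖int(X∖A) = X∖{3} = {6, 0, 4, 2, 1, 5}
∂A = {6, 0, 4, 2, 1, 5} minus ∅ = {6, 0, 4, 2, 1, 5}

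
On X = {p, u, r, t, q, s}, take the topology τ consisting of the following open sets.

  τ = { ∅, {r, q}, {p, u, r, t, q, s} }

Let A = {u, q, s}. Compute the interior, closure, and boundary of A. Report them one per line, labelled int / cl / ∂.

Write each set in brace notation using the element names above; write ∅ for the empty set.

int(A) = ∅
cl(A)  = {p, u, r, t, q, s}
∂A     = {p, u, r, t, q, s}

opens ⊆ A: ∅; union → int = ∅
complement {p, r, t}; its interior ∅; cl(A) = X∖∅ = {p, u, r, t, q, s}
boundary = {p, u, r, t, q, s} ∖ ∅ = {p, u, r, t, q, s}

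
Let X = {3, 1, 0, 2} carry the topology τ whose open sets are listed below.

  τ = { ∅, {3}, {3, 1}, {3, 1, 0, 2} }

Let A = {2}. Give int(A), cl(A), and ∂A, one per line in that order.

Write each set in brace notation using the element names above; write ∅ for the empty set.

open subsets of A: ∅; so int(A) = ∅
closure: X∖int(X∖A) = X∖{3, 1} = {0, 2}
∂A = {0, 2} minus ∅ = {0, 2}

int(A) = ∅
cl(A)  = {0, 2}
∂A     = {0, 2}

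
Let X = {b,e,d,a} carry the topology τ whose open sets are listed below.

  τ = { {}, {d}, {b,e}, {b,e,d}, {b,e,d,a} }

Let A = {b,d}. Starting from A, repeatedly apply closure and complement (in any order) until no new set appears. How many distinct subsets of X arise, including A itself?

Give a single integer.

cl via duality: int({e,a}) = {}, so X∖{} = {b,e,d,a}
Write k for closure, c for complement:
  1. A     = {b,d}
  2. kA    = {b,e,d,a}
  3. cA    = {e,a}
  4. ckA   = {}
  5. kcA   = {b,e,a}
  6. ckcA  = {d}
  7. kckcA = {d,a}
  8. ckckcA = {b,e}
applying k or c yields no new set

8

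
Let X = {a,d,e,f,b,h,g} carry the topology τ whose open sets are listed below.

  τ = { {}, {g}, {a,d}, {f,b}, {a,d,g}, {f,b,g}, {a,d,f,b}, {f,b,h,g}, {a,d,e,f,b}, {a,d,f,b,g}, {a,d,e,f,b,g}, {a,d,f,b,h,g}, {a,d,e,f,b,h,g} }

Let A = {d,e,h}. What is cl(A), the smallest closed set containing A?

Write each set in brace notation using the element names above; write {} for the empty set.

{a,d,e,h}

closure: X∖int(X∖A) = X∖{f,b,g} = {a,d,e,h}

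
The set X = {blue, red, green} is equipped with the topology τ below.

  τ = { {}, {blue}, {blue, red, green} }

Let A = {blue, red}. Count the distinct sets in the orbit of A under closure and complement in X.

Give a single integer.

closure: X∖int(X∖A) = X∖{} = {blue, red, green}
Let k=closure and c=complement:
  1. A     = {blue, red}
  2. kA    = {blue, red, green}
  3. cA    = {green}
  4. ckA   = {}
  5. kcA   = {red, green}
  6. ckcA  = {blue}
— saturated at 6

6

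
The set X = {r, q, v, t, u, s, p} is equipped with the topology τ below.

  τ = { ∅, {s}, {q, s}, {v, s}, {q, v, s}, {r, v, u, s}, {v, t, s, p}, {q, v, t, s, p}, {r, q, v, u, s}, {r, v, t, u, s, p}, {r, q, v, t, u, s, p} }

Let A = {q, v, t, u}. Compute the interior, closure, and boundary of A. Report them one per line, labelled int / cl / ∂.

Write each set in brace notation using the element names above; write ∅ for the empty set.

int(A) = ∅
cl(A)  = {r, q, v, t, u, p}
∂A     = {r, q, v, t, u, p}

interior: largest open inside A is ∅ (from ∅)
cl via duality: int({r, s, p}) = {s}, so X∖{s} = {r, q, v, t, u, p}
cl∖int = {r, q, v, t, u, p}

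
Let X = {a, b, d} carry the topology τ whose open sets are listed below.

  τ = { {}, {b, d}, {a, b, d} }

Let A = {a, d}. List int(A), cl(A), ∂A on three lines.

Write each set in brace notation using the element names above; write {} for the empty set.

int(A) = {}
cl(A)  = {a, b, d}
∂A     = {a, b, d}

open subsets of A: {}; so int(A) = {}
closure: X∖int(X∖A) = X∖{} = {a, b, d}
∂A = {a, b, d} minus {} = {a, b, d}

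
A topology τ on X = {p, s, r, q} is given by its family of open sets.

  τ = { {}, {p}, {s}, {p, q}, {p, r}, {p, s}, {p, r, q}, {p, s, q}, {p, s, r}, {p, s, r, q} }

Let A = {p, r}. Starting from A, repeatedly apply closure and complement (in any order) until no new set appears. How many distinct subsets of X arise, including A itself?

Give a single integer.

cl via duality: int({s, q}) = {s}, so X∖{s} = {p, r, q}
Write k for closure, c for complement:
  1. A     = {p, r}
  2. kA    = {p, r, q}
  3. cA    = {s, q}
  4. ckA   = {s}
applying k or c yields no new set

4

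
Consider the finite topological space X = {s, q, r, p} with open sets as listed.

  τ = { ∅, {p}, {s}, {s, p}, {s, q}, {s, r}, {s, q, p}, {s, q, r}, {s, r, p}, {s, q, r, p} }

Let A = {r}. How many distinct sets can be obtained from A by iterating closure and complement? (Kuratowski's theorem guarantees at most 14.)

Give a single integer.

cl via duality: int({s, q, p}) = {s, q, p}, so X∖{s, q, p} = {r}
Write k for closure, c for complement:
  1. A     = {r}
  2. cA    = {s, q, p}
  3. kcA   = {s, q, r, p}
  4. ckcA  = ∅
applying k or c yields no new set

4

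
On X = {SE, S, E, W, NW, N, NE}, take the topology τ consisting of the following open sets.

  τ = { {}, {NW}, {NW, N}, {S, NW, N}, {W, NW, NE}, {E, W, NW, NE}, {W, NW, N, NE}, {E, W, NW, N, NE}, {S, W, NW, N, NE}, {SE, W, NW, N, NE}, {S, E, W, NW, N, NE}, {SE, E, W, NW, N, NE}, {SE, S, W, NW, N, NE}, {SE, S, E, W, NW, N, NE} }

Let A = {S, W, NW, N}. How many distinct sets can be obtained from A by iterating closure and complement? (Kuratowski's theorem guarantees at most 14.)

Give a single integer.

cl via duality: int({SE, E, NE}) = {}, so X∖{} = {SE, S, E, W, NW, N, NE}
Write k for closure, c for complement:
  1. A     = {S, W, NW, N}
  2. kA    = {SE, S, E, W, NW, N, NE}
  3. cA    = {SE, E, NE}
  4. ckA   = {}
  5. kcA   = {SE, E, W, NE}
  6. ckcA  = {S, NW, N}
applying k or c yields no new set

6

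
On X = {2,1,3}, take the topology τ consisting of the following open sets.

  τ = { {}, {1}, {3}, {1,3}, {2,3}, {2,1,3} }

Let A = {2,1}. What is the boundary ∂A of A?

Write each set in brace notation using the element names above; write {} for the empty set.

U open, U⊆A: {}, {1}. int(A) = ⋃ = {1}
X∖A={3}, int(X∖A)={3}, hence cl(A)={2,1}
∂A: remove int from cl → {2}

{2}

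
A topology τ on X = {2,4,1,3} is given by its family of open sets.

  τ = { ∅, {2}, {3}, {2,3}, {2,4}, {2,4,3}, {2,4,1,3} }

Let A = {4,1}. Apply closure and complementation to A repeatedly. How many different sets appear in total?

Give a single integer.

X∖A={2,3}, int(X∖A)={2,3}, hence cl(A)={4,1}
Orbit (k=closure, c=complement):
  1. A     = {4,1}
  2. cA    = {2,3}
  3. kcA   = {2,4,1,3}
  4. ckcA  = ∅
(closed under both — stop)

4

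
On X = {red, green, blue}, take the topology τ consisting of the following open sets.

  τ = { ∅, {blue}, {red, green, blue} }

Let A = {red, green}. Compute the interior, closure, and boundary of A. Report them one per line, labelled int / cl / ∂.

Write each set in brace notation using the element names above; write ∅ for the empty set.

U open, U⊆A: ∅. int(A) = ⋃ = ∅
X∖A={blue}, int(X∖A)={blue}, hence cl(A)={red, green}
∂A: remove int from cl → {red, green}

int(A) = ∅
cl(A)  = {red, green}
∂A     = {red, green}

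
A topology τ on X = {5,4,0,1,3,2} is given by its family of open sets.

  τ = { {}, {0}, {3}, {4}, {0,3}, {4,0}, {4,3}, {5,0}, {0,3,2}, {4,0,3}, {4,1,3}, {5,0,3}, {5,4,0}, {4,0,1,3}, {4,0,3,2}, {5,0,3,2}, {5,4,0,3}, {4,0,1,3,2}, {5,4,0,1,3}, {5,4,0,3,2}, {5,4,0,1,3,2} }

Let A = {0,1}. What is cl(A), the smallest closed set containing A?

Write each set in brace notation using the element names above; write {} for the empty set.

cl via duality: int({5,4,3,2}) = {4,3}, so X∖{4,3} = {5,0,1,2}

{5,0,1,2}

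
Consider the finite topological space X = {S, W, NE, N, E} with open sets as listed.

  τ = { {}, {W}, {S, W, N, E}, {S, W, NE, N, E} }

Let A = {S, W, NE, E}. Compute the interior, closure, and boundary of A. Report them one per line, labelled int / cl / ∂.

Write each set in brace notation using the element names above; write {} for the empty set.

int(A) = {W}
cl(A)  = {S, W, NE, N, E}
∂A     = {S, NE, N, E}

interior: largest open inside A is {W} (from {}, {W})
cl via duality: int({N}) = {}, so X∖{} = {S, W, NE, N, E}
cl∖int = {S, NE, N, E}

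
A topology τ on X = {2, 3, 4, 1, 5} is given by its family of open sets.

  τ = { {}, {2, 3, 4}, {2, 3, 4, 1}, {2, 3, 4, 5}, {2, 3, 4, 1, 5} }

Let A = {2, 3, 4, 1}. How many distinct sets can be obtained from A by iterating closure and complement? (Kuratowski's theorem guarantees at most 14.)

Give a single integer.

X∖A={5}, int(X∖A)={}, hence cl(A)={2, 3, 4, 1, 5}
Orbit (k=closure, c=complement):
  1. A     = {2, 3, 4, 1}
  2. kA    = {2, 3, 4, 1, 5}
  3. cA    = {5}
  4. ckA   = {}
(closed under both — stop)

4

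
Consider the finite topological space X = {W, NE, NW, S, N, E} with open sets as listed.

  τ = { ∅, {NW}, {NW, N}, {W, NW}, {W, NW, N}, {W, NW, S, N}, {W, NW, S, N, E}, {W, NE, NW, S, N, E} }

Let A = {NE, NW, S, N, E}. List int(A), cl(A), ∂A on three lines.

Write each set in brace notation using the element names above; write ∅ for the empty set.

int(A) = {NW, N}
cl(A)  = {W, NE, NW, S, N, E}
∂A     = {W, NE, S, E}

interior: largest open inside A is {NW, N} (from ∅, {NW}, {NW, N})
cl via duality: int({W}) = ∅, so X∖∅ = {W, NE, NW, S, N, E}
cl∖int = {W, NE, S, E}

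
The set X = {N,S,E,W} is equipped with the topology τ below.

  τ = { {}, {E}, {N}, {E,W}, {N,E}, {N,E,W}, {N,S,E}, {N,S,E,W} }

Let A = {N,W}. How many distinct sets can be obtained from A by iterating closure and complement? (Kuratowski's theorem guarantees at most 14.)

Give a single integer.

complement {S,E}; its interior {E}; cl(A) = X∖{E} = {N,S,W}
With k = closure, c = complement:
  1. A     = {N,W}
  2. kA    = {N,S,W}
  3. cA    = {S,E}
  4. ckA   = {E}
  5. kcA   = {S,E,W}
  6. ckcA  = {N}
  7. kckcA = {N,S}
  8. ckckcA = {E,W}
k, c of each give nothing new

8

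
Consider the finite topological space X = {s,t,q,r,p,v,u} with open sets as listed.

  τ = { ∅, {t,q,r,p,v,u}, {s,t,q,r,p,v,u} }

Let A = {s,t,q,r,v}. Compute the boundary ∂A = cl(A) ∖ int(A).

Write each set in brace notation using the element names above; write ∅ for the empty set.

opens ⊆ A: ∅; union → int = ∅
complement {p,u}; its interior ∅; cl(A) = X∖∅ = {s,t,q,r,p,v,u}
boundary = {s,t,q,r,p,v,u} ∖ ∅ = {s,t,q,r,p,v,u}

{s,t,q,r,p,v,u}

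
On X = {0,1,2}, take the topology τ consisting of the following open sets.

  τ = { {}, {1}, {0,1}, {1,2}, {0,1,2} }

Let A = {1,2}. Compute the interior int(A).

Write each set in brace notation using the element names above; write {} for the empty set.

U open, U⊆A: {}, {1}, {1,2}. int(A) = ⋃ = {1,2}

{1,2}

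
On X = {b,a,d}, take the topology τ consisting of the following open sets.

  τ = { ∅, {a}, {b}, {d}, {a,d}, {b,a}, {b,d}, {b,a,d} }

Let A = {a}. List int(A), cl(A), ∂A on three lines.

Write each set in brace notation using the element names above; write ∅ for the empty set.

interior: largest open inside A is {a} (from ∅, {a})
cl via duality: int({b,d}) = {b,d}, so X∖{b,d} = {a}
cl∖int = ∅

int(A) = {a}
cl(A)  = {a}
∂A     = ∅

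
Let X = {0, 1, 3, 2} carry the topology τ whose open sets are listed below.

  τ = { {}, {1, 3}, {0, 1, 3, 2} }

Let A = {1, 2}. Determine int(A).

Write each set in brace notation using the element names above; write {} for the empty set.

{}

interior: largest open inside A is {} (from {})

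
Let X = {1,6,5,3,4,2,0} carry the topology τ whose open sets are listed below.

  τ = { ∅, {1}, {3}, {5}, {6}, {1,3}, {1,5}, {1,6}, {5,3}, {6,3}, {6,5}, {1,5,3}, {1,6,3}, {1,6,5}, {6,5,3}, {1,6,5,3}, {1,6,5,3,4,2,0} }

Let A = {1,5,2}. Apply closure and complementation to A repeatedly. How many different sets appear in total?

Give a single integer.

6

closure: X∖int(X∖A) = X∖{6,3} = {1,5,4,2,0}
Let k=closure and c=complement:
  1. A     = {1,5,2}
  2. kA    = {1,5,4,2,0}
  3. cA    = {6,3,4,0}
  4. ckA   = {6,3}
  5. kcA   = {6,3,4,2,0}
  6. ckcA  = {1,5}
— saturated at 6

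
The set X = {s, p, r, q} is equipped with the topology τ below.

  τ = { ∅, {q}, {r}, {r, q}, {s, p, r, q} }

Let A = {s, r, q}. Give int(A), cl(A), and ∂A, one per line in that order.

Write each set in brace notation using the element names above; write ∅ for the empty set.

U open, U⊆A: ∅, {q}, {r}, {r, q}. int(A) = ⋃ = {r, q}
X∖A={p}, int(X∖A)=∅, hence cl(A)={s, p, r, q}
∂A: remove int from cl → {s, p}

int(A) = {r, q}
cl(A)  = {s, p, r, q}
∂A     = {s, p}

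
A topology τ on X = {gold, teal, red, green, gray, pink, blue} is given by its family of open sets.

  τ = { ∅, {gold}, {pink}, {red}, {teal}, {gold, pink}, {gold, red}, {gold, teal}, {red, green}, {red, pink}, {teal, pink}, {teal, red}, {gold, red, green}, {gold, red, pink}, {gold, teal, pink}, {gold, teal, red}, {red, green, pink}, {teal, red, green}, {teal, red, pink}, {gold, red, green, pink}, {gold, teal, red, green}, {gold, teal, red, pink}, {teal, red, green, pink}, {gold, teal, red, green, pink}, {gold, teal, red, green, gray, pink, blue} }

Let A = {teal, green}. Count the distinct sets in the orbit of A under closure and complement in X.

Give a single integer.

8

cl via duality: int({gold, red, gray, pink, blue}) = {gold, red, pink}, so X∖{gold, red, pink} = {teal, green, gray, blue}
Write k for closure, c for complement:
  1. A     = {teal, green}
  2. kA    = {teal, green, gray, blue}
  3. cA    = {gold, red, gray, pink, blue}
  4. ckA   = {gold, red, pink}
  5. kcA   = {gold, red, green, gray, pink, blue}
  6. ckcA  = {teal}
  7. kckcA = {teal, gray, blue}
  8. ckckcA = {gold, red, green, pink}
applying k or c yields no new set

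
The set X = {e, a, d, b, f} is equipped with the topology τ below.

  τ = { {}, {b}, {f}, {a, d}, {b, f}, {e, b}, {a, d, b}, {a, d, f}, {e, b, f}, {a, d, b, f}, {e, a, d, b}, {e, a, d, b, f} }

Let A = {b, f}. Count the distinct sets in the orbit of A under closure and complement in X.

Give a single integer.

4

closure: X∖int(X∖A) = X∖{a, d} = {e, b, f}
Let k=closure and c=complement:
  1. A     = {b, f}
  2. kA    = {e, b, f}
  3. cA    = {e, a, d}
  4. ckA   = {a, d}
— saturated at 4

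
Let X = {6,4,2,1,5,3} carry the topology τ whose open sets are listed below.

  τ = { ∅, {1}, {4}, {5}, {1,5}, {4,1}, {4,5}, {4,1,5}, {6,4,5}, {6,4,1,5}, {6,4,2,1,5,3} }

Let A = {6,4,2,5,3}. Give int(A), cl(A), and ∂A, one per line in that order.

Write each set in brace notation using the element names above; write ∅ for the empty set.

int(A) = {6,4,5}
cl(A)  = {6,4,2,5,3}
∂A     = {2,3}

opens ⊆ A: ∅, {4}, {5}, {4,5}, {6,4,5}; union → int = {6,4,5}
complement {1}; its interior {1}; cl(A) = X∖{1} = {6,4,2,5,3}
boundary = {6,4,2,5,3} ∖ {6,4,5} = {2,3}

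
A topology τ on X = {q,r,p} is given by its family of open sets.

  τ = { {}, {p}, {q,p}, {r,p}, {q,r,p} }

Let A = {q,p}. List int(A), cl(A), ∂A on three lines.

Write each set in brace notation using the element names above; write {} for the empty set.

int(A) = {q,p}
cl(A)  = {q,r,p}
∂A     = {r}

opens ⊆ A: {}, {p}, {q,p}; union → int = {q,p}
complement {r}; its interior {}; cl(A) = X∖{} = {q,r,p}
boundary = {q,r,p} ∖ {q,p} = {r}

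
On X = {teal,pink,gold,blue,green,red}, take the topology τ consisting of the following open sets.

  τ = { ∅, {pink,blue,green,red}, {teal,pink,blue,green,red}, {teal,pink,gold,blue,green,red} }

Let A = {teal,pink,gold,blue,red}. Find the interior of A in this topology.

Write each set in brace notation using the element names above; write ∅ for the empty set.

∅

U open, U⊆A: ∅. int(A) = ⋃ = ∅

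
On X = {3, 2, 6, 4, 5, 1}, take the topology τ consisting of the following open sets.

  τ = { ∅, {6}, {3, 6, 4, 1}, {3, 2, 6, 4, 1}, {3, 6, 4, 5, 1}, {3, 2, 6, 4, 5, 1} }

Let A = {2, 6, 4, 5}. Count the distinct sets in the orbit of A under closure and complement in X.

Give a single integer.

6

closure: X∖int(X∖A) = X∖∅ = {3, 2, 6, 4, 5, 1}
Let k=closure and c=complement:
  1. A     = {2, 6, 4, 5}
  2. kA    = {3, 2, 6, 4, 5, 1}
  3. cA    = {3, 1}
  4. ckA   = ∅
  5. kcA   = {3, 2, 4, 5, 1}
  6. ckcA  = {6}
— saturated at 6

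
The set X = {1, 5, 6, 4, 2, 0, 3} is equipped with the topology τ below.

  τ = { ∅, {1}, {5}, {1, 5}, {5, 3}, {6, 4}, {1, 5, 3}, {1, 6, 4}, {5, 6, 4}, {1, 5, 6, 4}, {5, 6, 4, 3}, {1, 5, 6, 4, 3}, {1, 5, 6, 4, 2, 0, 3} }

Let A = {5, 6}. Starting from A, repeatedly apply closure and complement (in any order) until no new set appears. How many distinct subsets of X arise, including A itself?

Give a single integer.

12

complement {1, 4, 2, 0, 3}; its interior {1}; cl(A) = X∖{1} = {5, 6, 4, 2, 0, 3}
With k = closure, c = complement:
  1. A     = {5, 6}
  2. kA    = {5, 6, 4, 2, 0, 3}
  3. cA    = {1, 4, 2, 0, 3}
  4. ckA   = {1}
  5. kcA   = {1, 6, 4, 2, 0, 3}
  6. kckA  = {1, 2, 0}
  7. ckcA  = {5}
  8. ckckA = {5, 6, 4, 3}
  9. kckcA = {5, 2, 0, 3}
  10. ckckcA = {1, 6, 4}
  11. kckckcA = {1, 6, 4, 2, 0}
  12. ckckckcA = {5, 3}
k, c of each give nothing new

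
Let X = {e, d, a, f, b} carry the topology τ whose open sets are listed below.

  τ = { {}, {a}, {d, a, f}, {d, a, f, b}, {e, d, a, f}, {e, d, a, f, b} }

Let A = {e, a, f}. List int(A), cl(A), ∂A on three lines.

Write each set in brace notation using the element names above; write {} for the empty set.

int(A) = {a}
cl(A)  = {e, d, a, f, b}
∂A     = {e, d, f, b}

open subsets of A: {}, {a}; so int(A) = {a}
closure: X∖int(X∖A) = X∖{} = {e, d, a, f, b}
∂A = {e, d, a, f, b} minus {a} = {e, d, f, b}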